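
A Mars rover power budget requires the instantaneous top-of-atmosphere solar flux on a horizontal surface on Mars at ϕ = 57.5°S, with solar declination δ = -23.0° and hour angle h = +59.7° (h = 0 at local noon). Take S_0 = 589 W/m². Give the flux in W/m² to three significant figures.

cos θ_z = sin ϕ sin δ + cos ϕ cos δ cos h = 0.329539 + 0.249533 = 0.579072.
Flux = S_0 · cos θ_z = 589 × 0.579072 = 341.1 W/m².

341 W/m²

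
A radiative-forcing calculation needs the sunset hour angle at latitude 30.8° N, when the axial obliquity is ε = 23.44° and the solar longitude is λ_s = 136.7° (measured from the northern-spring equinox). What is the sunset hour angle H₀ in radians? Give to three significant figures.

H₀ = 1.74 rad

Solar declination: sin δ = sin ε · sin λ_s = sin 23.44° × sin 136.7° = 0.27281, so δ = +15.832°.
cos H₀ = −tan φ · tan δ = −tan(+30.8°) × tan(+15.832°) = -0.1690, so H₀ = 1.7407 rad = 99.73°.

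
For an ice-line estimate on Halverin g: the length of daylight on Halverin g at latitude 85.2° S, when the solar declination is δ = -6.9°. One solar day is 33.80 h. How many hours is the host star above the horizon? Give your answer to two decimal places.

Sunrise equation: cos h₀ = −tan ϕ · tan δ = -1.4411 ≤ −1, so the host star never sets (polar day) and h₀ = π.
Daylight = 2h₀/(2π) × 33.80 h = (3.1416/π) × 33.80 = 33.80 h.

33.80 h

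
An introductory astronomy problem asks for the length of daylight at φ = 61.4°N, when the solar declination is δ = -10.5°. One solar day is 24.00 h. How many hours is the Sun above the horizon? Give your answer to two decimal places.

9.35 h

cos H₀ = −tan φ · tan δ = −tan(+61.4°) × tan(-10.500°) = 0.3399, so H₀ = 1.2239 rad = 70.13°.
Daylight = 2H₀/(2π) × 24.00 h = (1.2239/π) × 24.00 = 9.35 h.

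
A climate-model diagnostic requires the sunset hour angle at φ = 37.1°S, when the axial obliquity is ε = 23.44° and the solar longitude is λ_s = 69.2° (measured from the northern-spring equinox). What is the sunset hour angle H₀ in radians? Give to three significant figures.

H₀ = 1.26 rad

Solar declination: sin δ = sin ε · sin λ_s = sin 23.44° × sin 69.2° = 0.37186, so δ = +21.831°.
cos H₀ = −tan φ · tan δ = −tan(-37.1°) × tan(+21.831°) = 0.3030, so H₀ = 1.2630 rad = 72.36°.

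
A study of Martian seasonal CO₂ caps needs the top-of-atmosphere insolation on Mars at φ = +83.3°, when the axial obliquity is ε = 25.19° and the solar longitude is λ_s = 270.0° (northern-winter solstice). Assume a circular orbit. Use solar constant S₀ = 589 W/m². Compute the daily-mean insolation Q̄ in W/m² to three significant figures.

Q̄ ≈ 0.00 W/m²

Solar declination: sin δ = sin ε · sin λ_s = sin 25.19° × sin 270.0° = -0.42562, so δ = -25.190°.
cos H₀ = −tan(+83.3°) tan(-25.190°) = 4.0039 ≥ 1 ⇒ polar night, H₀ = 0 and Q̄ = 0.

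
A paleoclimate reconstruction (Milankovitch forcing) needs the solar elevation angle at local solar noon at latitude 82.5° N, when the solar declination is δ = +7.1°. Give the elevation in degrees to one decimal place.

At local noon the hour angle is zero, so the zenith angle equals |φ − δ| = |+82.5° − (+7.100°)| = 75.400°.
Elevation = 90° − 75.400° = 14.6°.

14.6°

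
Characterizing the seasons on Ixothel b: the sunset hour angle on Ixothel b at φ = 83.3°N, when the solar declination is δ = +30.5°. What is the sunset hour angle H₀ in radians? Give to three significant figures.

Sunrise equation: cos H₀ = −tan φ · tan δ = -5.0143 ≤ −1, so the host star never sets (polar day) and H₀ = π.

H₀ = 3.14 rad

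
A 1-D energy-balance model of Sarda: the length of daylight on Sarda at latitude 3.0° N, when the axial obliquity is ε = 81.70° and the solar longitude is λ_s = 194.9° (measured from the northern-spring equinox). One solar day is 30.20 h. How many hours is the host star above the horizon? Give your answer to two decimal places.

Solar declination: sin δ = sin ε · sin λ_s = sin 81.70° × sin 194.9° = -0.25444, so δ = -14.740°.
cos H₀ = −tan φ · tan δ = −tan(+3.0°) × tan(-14.740°) = 0.0138, so H₀ = 1.5570 rad = 89.21°.
Daylight = 2H₀/(2π) × 30.20 h = (1.5570/π) × 30.20 = 14.97 h.

14.97 h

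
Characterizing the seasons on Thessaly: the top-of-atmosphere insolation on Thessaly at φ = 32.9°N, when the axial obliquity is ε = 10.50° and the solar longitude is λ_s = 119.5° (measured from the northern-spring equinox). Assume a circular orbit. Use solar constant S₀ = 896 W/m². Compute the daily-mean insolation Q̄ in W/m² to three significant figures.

Q̄ ≈ 276 W/m²

Solar declination: sin δ = sin ε · sin λ_s = sin 10.50° × sin 119.5° = 0.15861, so δ = +9.126°.
cos H₀ = −tan(+32.9°) tan(+9.126°) = -0.1039, H₀ = 1.6749 rad.
Bracket: H₀ sin φ sin δ + cos φ cos δ sin H₀ = 1.6749×0.54317×0.15861 + 0.83962×0.98734×0.99459 = 0.144296 + 0.824506 = 0.968802.
Q̄ = (S₀/π) × [bracket] = (896/π) × 0.968802 = 276.3 W/m².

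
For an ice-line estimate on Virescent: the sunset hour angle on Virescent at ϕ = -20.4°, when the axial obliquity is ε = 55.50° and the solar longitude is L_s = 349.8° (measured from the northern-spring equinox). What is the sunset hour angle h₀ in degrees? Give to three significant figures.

h₀ = 93.1°

Solar declination: sin δ = sin ε · sin L_s = sin 55.50° × sin 349.8° = -0.14594, so δ = -8.392°.
cos h₀ = −tan ϕ · tan δ = −tan(-20.4°) × tan(-8.392°) = -0.0549, so h₀ = 1.6257 rad = 93.14°.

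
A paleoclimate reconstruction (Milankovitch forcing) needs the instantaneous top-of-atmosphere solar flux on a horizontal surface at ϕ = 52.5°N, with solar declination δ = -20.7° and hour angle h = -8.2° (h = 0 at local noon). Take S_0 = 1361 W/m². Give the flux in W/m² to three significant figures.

385 W/m²

cos θ_z = sin ϕ sin δ + cos ϕ cos δ cos h = -0.280430 + 0.563640 = 0.283210.
Flux = S_0 · cos θ_z = 1361 × 0.283210 = 385.4 W/m².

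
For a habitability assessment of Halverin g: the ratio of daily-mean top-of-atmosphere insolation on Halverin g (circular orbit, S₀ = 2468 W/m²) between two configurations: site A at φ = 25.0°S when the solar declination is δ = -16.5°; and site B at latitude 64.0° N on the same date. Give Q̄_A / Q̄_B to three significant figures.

— Configuration A (φ=-25.0°):
cos H₀ = −tan(-25.0°) tan(-16.500°) = -0.1381, H₀ = 1.7094 rad.
Bracket: H₀ sin φ sin δ + cos φ cos δ sin H₀ = 1.7094×-0.42262×-0.28402 + 0.90631×0.95882×0.99041 = 0.205184 + 0.860655 = 1.065839.
Q̄ = (S₀/π) × [bracket] = (2468/π) × 1.065839 = 837.31 W/m².
— Configuration B (φ=+64.0°):
cos H₀ = −tan(+64.0°) tan(-16.500°) = 0.6073, H₀ = 0.9181 rad.
Bracket: H₀ sin φ sin δ + cos φ cos δ sin H₀ = 0.9181×0.89879×-0.28402 + 0.43837×0.95882×0.79445 = -0.234367 + 0.333922 = 0.099555.
Q̄ = (S₀/π) × [bracket] = (2468/π) × 0.099555 = 78.209 W/m².
Ratio Q̄_A / Q̄_B = 837.31 / 78.209 = 10.71.

Q̄_A / Q̄_B ≈ 10.7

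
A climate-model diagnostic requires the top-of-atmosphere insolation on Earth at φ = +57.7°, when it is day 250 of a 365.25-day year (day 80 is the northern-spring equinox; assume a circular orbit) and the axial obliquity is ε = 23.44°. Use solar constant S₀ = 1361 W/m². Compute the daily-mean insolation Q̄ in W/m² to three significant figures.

Solar longitude: λ_s = 360° × (250 − 80)/365.25 = 167.556°.
sin δ = sin 23.44° × sin 167.556° = 0.08571, so δ = +4.917°.
cos H₀ = −tan(+57.7°) tan(+4.917°) = -0.1361, H₀ = 1.7073 rad.
Bracket: H₀ sin φ sin δ + cos φ cos δ sin H₀ = 1.7073×0.84526×0.08571 + 0.53435×0.99632×0.99070 = 0.123689 + 0.527432 = 0.651121.
Q̄ = (S₀/π) × [bracket] = (1361/π) × 0.651121 = 282.1 W/m².

Q̄ ≈ 282 W/m²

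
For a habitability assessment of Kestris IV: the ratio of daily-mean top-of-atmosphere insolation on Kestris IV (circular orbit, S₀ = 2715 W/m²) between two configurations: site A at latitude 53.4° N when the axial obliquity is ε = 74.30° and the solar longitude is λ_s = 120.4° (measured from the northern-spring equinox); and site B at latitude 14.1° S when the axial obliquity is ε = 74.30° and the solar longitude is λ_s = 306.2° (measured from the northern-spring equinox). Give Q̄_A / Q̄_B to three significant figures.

Q̄_A / Q̄_B ≈ 2.23

— Configuration A (φ=+53.4°):
Solar declination: sin δ = sin ε · sin λ_s = sin 74.30° × sin 120.4° = 0.83033, so δ = +56.133°.
cos H₀ = −tan(+53.4°) tan(+56.133°) = -2.0063 ≤ −1 ⇒ polar day, H₀ = π.
Bracket: H₀ sin φ sin δ + cos φ cos δ sin H₀ = 3.1416×0.80282×0.83033 + 0.59622×0.55726×0.00000 = 2.094208 + 0.000000 = 2.094208.
Q̄ = (S₀/π) × [bracket] = (2715/π) × 2.094208 = 1809.8 W/m².
— Configuration B (φ=-14.1°):
Solar declination: sin δ = sin ε · sin λ_s = sin 74.30° × sin 306.2° = -0.77685, so δ = -50.973°.
cos H₀ = −tan(-14.1°) tan(-50.973°) = -0.3099, H₀ = 1.8859 rad.
Bracket: H₀ sin φ sin δ + cos φ cos δ sin H₀ = 1.8859×-0.24362×-0.77685 + 0.96987×0.62968×0.95077 = 0.356918 + 0.580643 = 0.937561.
Q̄ = (S₀/π) × [bracket] = (2715/π) × 0.937561 = 810.25 W/m².
Ratio Q̄_A / Q̄_B = 1809.8 / 810.25 = 2.234.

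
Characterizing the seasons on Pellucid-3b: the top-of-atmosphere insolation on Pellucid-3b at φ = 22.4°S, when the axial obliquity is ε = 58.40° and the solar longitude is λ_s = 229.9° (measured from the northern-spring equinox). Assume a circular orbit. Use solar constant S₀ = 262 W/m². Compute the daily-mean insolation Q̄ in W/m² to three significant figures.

Solar declination: sin δ = sin ε · sin λ_s = sin 58.40° × sin 229.9° = -0.65150, so δ = -40.655°.
cos H₀ = −tan(-22.4°) tan(-40.655°) = -0.3540, H₀ = 1.9326 rad.
Bracket: H₀ sin φ sin δ + cos φ cos δ sin H₀ = 1.9326×-0.38107×-0.65150 + 0.92455×0.75865×0.93526 = 0.479801 + 0.656001 = 1.135802.
Q̄ = (S₀/π) × [bracket] = (262/π) × 1.135802 = 94.72 W/m².

Q̄ ≈ 94.7 W/m²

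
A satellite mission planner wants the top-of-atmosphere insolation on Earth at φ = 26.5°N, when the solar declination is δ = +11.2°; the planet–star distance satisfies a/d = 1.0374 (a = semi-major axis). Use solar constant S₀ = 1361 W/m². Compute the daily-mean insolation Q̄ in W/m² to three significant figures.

Q̄ ≈ 475 W/m²

cos H₀ = −tan(+26.5°) tan(+11.200°) = -0.0987, H₀ = 1.6697 rad.
Bracket: H₀ sin φ sin δ + cos φ cos δ sin H₀ = 1.6697×0.44620×0.19423 + 0.89493×0.98096×0.99512 = 0.144705 + 0.873606 = 1.018311.
Inverse-square distance factor (a/d)² = 1.0374² = 1.076199.
Q̄ = (S₀/π) × 1.076199 × [bracket] = (1361/π) × 1.076199 × 1.018311 = 474.8 W/m².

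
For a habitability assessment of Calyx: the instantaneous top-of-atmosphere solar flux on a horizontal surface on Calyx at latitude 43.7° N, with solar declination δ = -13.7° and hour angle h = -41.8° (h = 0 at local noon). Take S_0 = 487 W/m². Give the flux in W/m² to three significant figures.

cos θ_z = sin ϕ sin δ + cos ϕ cos δ cos h = -0.163627 + 0.523621 = 0.359994.
Flux = S_0 · cos θ_z = 487 × 0.359994 = 175.3 W/m².

175 W/m²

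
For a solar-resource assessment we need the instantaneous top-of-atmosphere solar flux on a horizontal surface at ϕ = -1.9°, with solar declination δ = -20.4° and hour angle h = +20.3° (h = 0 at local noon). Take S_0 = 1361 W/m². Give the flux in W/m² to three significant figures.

cos θ_z = sin ϕ sin δ + cos ϕ cos δ cos h = 0.011557 + 0.878583 = 0.890140.
Flux = S_0 · cos θ_z = 1361 × 0.890140 = 1211 W/m².

1.21e+03 W/m²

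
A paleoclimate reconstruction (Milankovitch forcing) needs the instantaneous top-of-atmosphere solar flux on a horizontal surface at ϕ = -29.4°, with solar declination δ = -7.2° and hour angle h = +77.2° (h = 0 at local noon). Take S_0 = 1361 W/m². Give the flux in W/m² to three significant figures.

344 W/m²

cos θ_z = sin ϕ sin δ + cos ϕ cos δ cos h = 0.061527 + 0.191494 = 0.253021.
Flux = S_0 · cos θ_z = 1361 × 0.253021 = 344.4 W/m².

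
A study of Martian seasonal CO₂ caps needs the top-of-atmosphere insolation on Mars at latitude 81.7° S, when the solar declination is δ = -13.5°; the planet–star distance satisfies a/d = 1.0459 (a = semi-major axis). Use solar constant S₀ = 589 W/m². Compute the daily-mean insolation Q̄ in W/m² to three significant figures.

Q̄ ≈ 149 W/m²

cos H₀ = −tan(-81.7°) tan(-13.500°) = -1.6457 ≤ −1 ⇒ polar day, H₀ = π.
Bracket: H₀ sin φ sin δ + cos φ cos δ sin H₀ = 3.1416×-0.98953×-0.23345 + 0.14436×0.97237×0.00000 = 0.725728 + 0.000000 = 0.725728.
Inverse-square distance factor (a/d)² = 1.0459² = 1.093907.
Q̄ = (S₀/π) × 1.093907 × [bracket] = (589/π) × 1.093907 × 0.725728 = 148.8 W/m².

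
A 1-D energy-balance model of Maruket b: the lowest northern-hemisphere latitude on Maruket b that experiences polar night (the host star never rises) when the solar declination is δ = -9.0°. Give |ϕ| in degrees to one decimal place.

|ϕ| = 81.0°

Polar night requires cos h₀ = −tan ϕ tan δ ≥ 1, i.e. tan ϕ tan δ ≤ −1.
The boundary is |tan ϕ| · |tan δ| = 1, so |ϕ| = 90° − |δ| = 90° − 9.0° = 81.0° in the northern hemisphere.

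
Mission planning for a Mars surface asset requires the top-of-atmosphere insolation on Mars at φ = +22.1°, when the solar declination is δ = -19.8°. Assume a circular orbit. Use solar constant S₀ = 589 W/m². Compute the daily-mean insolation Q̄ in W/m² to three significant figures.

Q̄ ≈ 128 W/m²

cos H₀ = −tan(+22.1°) tan(-19.800°) = 0.1462, H₀ = 1.4241 rad.
Bracket: H₀ sin φ sin δ + cos φ cos δ sin H₀ = 1.4241×0.37622×-0.33874 + 0.92653×0.94088×0.98926 = -0.181488 + 0.862391 = 0.680903.
Q̄ = (S₀/π) × [bracket] = (589/π) × 0.680903 = 127.7 W/m².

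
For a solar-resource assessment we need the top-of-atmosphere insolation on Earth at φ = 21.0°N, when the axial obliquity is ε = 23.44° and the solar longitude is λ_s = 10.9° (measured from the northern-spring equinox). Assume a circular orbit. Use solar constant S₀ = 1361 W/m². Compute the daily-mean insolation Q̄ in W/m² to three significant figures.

Solar declination: sin δ = sin ε · sin λ_s = sin 23.44° × sin 10.9° = 0.07522, so δ = +4.314°.
cos H₀ = −tan(+21.0°) tan(+4.314°) = -0.0290, H₀ = 1.5998 rad.
Bracket: H₀ sin φ sin δ + cos φ cos δ sin H₀ = 1.5998×0.35837×0.07522 + 0.93358×0.99717×0.99958 = 0.043125 + 0.930547 = 0.973672.
Q̄ = (S₀/π) × [bracket] = (1361/π) × 0.973672 = 421.8 W/m².

Q̄ ≈ 422 W/m²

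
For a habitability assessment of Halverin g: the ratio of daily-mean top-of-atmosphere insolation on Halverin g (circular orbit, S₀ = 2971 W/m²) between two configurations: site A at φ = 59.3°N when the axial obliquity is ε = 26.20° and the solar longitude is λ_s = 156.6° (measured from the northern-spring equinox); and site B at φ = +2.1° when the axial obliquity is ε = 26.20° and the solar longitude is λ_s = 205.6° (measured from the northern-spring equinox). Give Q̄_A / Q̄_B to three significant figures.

Q̄_A / Q̄_B ≈ 0.786

— Configuration A (φ=+59.3°):
Solar declination: sin δ = sin ε · sin λ_s = sin 26.20° × sin 156.6° = 0.17534, so δ = +10.099°.
cos H₀ = −tan(+59.3°) tan(+10.099°) = -0.3000, H₀ = 1.8754 rad.
Bracket: H₀ sin φ sin δ + cos φ cos δ sin H₀ = 1.8754×0.85985×0.17534 + 0.51054×0.98451×0.95395 = 0.282747 + 0.479486 = 0.762233.
Q̄ = (S₀/π) × [bracket] = (2971/π) × 0.762233 = 720.84 W/m².
— Configuration B (φ=+2.1°):
Solar declination: sin δ = sin ε · sin λ_s = sin 26.20° × sin 205.6° = -0.19077, so δ = -10.998°.
cos H₀ = −tan(+2.1°) tan(-10.998°) = 0.0071, H₀ = 1.5637 rad.
Bracket: H₀ sin φ sin δ + cos φ cos δ sin H₀ = 1.5637×0.03664×-0.19077 + 0.99933×0.98164×0.99997 = -0.010930 + 0.980953 = 0.970023.
Q̄ = (S₀/π) × [bracket] = (2971/π) × 0.970023 = 917.35 W/m².
Ratio Q̄_A / Q̄_B = 720.84 / 917.35 = 0.7858.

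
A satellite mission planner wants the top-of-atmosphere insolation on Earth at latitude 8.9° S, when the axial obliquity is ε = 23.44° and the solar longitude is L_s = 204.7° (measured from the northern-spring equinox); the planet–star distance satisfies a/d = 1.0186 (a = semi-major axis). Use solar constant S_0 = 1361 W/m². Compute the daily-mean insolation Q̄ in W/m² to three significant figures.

Q̄ ≈ 456 W/m²

Solar declination: sin δ = sin ε · sin L_s = sin 23.44° × sin 204.7° = -0.16622, so δ = -9.568°.
cos h₀ = −tan(-8.9°) tan(-9.568°) = -0.0264, h₀ = 1.5972 rad.
Bracket: h₀ sin ϕ sin δ + cos ϕ cos δ sin h₀ = 1.5972×-0.15471×-0.16622 + 0.98796×0.98609×0.99965 = 0.041073 + 0.973877 = 1.014950.
Inverse-square distance factor (a/d)² = 1.0186² = 1.037546.
Q̄ = (S_0/π) × 1.037546 × [bracket] = (1361/π) × 1.037546 × 1.014950 = 456.2 W/m².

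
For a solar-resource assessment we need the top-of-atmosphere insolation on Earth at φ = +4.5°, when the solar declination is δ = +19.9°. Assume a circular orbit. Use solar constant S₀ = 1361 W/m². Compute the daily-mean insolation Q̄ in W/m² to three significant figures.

Q̄ ≈ 424 W/m²

cos H₀ = −tan(+4.5°) tan(+19.900°) = -0.0285, H₀ = 1.5993 rad.
Bracket: H₀ sin φ sin δ + cos φ cos δ sin H₀ = 1.5993×0.07846×0.34038 + 0.99692×0.94029×0.99959 = 0.042711 + 0.937010 = 0.979721.
Q̄ = (S₀/π) × [bracket] = (1361/π) × 0.979721 = 424.4 W/m².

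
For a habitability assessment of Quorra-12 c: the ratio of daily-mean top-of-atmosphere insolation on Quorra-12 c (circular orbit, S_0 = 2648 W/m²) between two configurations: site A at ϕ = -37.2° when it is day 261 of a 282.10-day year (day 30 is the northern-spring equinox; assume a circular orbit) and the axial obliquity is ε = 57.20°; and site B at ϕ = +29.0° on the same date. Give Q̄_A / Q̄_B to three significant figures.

— Configuration A (ϕ=-37.2°):
Solar longitude: L_s = 360° × (261 − 30)/282.10 = 294.789°.
sin δ = sin 57.20° × sin 294.789° = -0.76311, so δ = -49.740°.
cos h₀ = −tan(-37.2°) tan(-49.740°) = -0.8963, h₀ = 2.6821 rad.
Bracket: h₀ sin ϕ sin δ + cos ϕ cos δ sin h₀ = 2.6821×-0.60460×-0.76311 + 0.79653×0.64626×0.44348 = 1.237457 + 0.228288 = 1.465745.
Q̄ = (S_0/π) × [bracket] = (2648/π) × 1.465745 = 1235.5 W/m².
— Configuration B (ϕ=+29.0°):
cos h₀ = −tan(+29.0°) tan(-49.740°) = 0.6545, h₀ = 0.8572 rad.
Bracket: h₀ sin ϕ sin δ + cos ϕ cos δ sin h₀ = 0.8572×0.48481×-0.76311 + 0.87462×0.64626×0.75603 = -0.317133 + 0.427332 = 0.110199.
Q̄ = (S_0/π) × [bracket] = (2648/π) × 0.110199 = 92.885 W/m².
Ratio Q̄_A / Q̄_B = 1235.5 / 92.885 = 13.30.

Q̄_A / Q̄_B ≈ 13.3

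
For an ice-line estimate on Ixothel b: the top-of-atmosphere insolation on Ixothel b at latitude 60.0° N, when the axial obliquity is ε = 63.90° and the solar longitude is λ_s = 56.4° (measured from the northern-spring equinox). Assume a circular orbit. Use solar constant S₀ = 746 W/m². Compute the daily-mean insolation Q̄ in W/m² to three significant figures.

Solar declination: sin δ = sin ε · sin λ_s = sin 63.90° × sin 56.4° = 0.74799, so δ = +48.416°.
cos H₀ = −tan(+60.0°) tan(+48.416°) = -1.9520 ≤ −1 ⇒ polar day, H₀ = π.
Bracket: H₀ sin φ sin δ + cos φ cos δ sin H₀ = 3.1416×0.86603×0.74799 + 0.50000×0.66371×0.00000 = 2.035071 + 0.000000 = 2.035071.
Q̄ = (S₀/π) × [bracket] = (746/π) × 2.035071 = 483.2 W/m².

Q̄ ≈ 483 W/m²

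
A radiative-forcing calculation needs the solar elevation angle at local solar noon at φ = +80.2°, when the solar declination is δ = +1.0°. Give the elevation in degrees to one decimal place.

10.8°

At local noon the hour angle is zero, so the zenith angle equals |φ − δ| = |+80.2° − (+1.000°)| = 79.200°.
Elevation = 90° − 79.200° = 10.8°.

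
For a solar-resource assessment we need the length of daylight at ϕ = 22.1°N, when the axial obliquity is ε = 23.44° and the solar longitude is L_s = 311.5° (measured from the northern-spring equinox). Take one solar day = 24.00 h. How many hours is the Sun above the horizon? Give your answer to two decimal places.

11.03 h

Solar declination: sin δ = sin ε · sin L_s = sin 23.44° × sin 311.5° = -0.29793, so δ = -17.333°.
cos h₀ = −tan ϕ · tan δ = −tan(+22.1°) × tan(-17.333°) = 0.1267, so h₀ = 1.4437 rad = 82.72°.
Daylight = 2h₀/(2π) × 24.00 h = (1.4437/π) × 24.00 = 11.03 h.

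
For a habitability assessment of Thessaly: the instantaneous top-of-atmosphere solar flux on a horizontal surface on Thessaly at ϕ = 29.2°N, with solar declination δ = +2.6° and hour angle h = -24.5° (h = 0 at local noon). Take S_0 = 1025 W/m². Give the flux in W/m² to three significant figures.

cos θ_z = sin ϕ sin δ + cos ϕ cos δ cos h = 0.022131 + 0.793508 = 0.815639.
Flux = S_0 · cos θ_z = 1025 × 0.815639 = 836.0 W/m².

836 W/m²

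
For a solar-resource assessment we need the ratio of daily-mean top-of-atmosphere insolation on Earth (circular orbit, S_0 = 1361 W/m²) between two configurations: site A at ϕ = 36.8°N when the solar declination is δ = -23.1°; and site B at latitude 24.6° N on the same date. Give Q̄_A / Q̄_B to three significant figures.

— Configuration A (ϕ=+36.8°):
cos h₀ = −tan(+36.8°) tan(-23.100°) = 0.3191, h₀ = 1.2460 rad.
Bracket: h₀ sin ϕ sin δ + cos ϕ cos δ sin h₀ = 1.2460×0.59902×-0.39234 + 0.80073×0.91982×0.94772 = -0.292834 + 0.698022 = 0.405188.
Q̄ = (S_0/π) × [bracket] = (1361/π) × 0.405188 = 175.54 W/m².
— Configuration B (ϕ=+24.6°):
cos h₀ = −tan(+24.6°) tan(-23.100°) = 0.1953, h₀ = 1.3742 rad.
Bracket: h₀ sin ϕ sin δ + cos ϕ cos δ sin h₀ = 1.3742×0.41628×-0.39234 + 0.90924×0.91982×0.98075 = -0.224439 + 0.820238 = 0.595799.
Q̄ = (S_0/π) × [bracket] = (1361/π) × 0.595799 = 258.11 W/m².
Ratio Q̄_A / Q̄_B = 175.54 / 258.11 = 0.6801.

Q̄_A / Q̄_B ≈ 0.680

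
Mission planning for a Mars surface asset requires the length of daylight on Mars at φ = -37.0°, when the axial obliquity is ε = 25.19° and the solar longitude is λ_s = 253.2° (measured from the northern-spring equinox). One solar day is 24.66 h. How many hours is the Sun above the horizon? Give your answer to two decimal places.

Solar declination: sin δ = sin ε · sin λ_s = sin 25.19° × sin 253.2° = -0.40746, so δ = -24.045°.
cos H₀ = −tan φ · tan δ = −tan(-37.0°) × tan(-24.045°) = -0.3362, so H₀ = 1.9137 rad = 109.65°.
Daylight = 2H₀/(2π) × 24.66 h = (1.9137/π) × 24.66 = 15.02 h.

15.02 h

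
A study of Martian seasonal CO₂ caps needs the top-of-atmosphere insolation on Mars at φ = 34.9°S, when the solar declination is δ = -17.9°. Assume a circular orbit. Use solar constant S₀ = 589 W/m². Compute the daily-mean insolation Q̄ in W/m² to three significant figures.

cos H₀ = −tan(-34.9°) tan(-17.900°) = -0.2253, H₀ = 1.7981 rad.
Bracket: H₀ sin φ sin δ + cos φ cos δ sin H₀ = 1.7981×-0.57215×-0.30736 + 0.82015×0.95159×0.97428 = 0.316207 + 0.760373 = 1.076580.
Q̄ = (S₀/π) × [bracket] = (589/π) × 1.076580 = 201.8 W/m².

Q̄ ≈ 202 W/m²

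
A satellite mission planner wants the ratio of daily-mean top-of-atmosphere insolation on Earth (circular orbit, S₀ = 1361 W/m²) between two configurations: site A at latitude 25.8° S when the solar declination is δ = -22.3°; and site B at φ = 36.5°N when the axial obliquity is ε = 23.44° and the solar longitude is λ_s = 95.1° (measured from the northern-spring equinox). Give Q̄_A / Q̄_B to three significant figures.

Q̄_A / Q̄_B ≈ 0.967

— Configuration A (φ=-25.8°):
cos H₀ = −tan(-25.8°) tan(-22.300°) = -0.1983, H₀ = 1.7704 rad.
Bracket: H₀ sin φ sin δ + cos φ cos δ sin H₀ = 1.7704×-0.43523×-0.37946 + 0.90032×0.92521×0.98015 = 0.292386 + 0.816450 = 1.108836.
Q̄ = (S₀/π) × [bracket] = (1361/π) × 1.108836 = 480.37 W/m².
— Configuration B (φ=+36.5°):
Solar declination: sin δ = sin ε · sin λ_s = sin 23.44° × sin 95.1° = 0.39621, so δ = +23.342°.
cos H₀ = −tan(+36.5°) tan(+23.342°) = -0.3193, H₀ = 1.8958 rad.
Bracket: H₀ sin φ sin δ + cos φ cos δ sin H₀ = 1.8958×0.59482×0.39621 + 0.80386×0.91816×0.94765 = 0.446790 + 0.699434 = 1.146224.
Q̄ = (S₀/π) × [bracket] = (1361/π) × 1.146224 = 496.57 W/m².
Ratio Q̄_A / Q̄_B = 480.37 / 496.57 = 0.9674.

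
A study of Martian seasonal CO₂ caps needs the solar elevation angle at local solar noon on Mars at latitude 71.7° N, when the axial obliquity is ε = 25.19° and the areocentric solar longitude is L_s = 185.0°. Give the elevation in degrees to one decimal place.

16.2°

sin δ = sin 25.19° × sin 185.0° = -0.03710, so δ = -2.126°.
At local noon the hour angle is zero, so the zenith angle equals |ϕ − δ| = |+71.7° − (-2.126°)| = 73.826°.
Elevation = 90° − 73.826° = 16.2°.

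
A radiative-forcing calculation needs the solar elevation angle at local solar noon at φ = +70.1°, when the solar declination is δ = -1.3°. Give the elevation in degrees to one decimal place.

18.6°

At local noon the hour angle is zero, so the zenith angle equals |φ − δ| = |+70.1° − (-1.300°)| = 71.400°.
Elevation = 90° − 71.400° = 18.6°.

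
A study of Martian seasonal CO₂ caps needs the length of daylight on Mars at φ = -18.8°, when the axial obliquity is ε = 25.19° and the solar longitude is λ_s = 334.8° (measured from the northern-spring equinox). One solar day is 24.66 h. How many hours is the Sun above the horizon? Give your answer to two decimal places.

12.82 h

Solar declination: sin δ = sin ε · sin λ_s = sin 25.19° × sin 334.8° = -0.18122, so δ = -10.441°.
cos H₀ = −tan φ · tan δ = −tan(-18.8°) × tan(-10.441°) = -0.0627, so H₀ = 1.6336 rad = 93.60°.
Daylight = 2H₀/(2π) × 24.66 h = (1.6336/π) × 24.66 = 12.82 h.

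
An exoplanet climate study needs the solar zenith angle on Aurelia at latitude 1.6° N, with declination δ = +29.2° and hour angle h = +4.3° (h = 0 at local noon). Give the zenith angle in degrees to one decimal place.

θ_z = 27.9°

cos θ_z = sin ϕ sin δ + cos ϕ cos δ cos h = 0.013622 + 0.870126 = 0.883748.
θ_z = arccos(0.883748) = 27.9°.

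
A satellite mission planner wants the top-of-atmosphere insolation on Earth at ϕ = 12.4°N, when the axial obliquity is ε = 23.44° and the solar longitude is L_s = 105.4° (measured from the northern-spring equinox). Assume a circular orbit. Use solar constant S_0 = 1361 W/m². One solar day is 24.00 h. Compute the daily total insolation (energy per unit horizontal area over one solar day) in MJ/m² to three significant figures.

Solar declination: sin δ = sin ε · sin L_s = sin 23.44° × sin 105.4° = 0.38351, so δ = +22.551°.
cos h₀ = −tan(+12.4°) tan(+22.551°) = -0.0913, h₀ = 1.6622 rad.
Bracket: h₀ sin ϕ sin δ + cos ϕ cos δ sin h₀ = 1.6622×0.21474×0.38351 + 0.97667×0.92354×0.99582 = 0.136890 + 0.898223 = 1.035113.
Q̄ = (S_0/π) × [bracket] = (1361/π) × 1.035113 = 448.43 W/m².
Daily total = Q̄ × 24.00 h × 3600 s/h = 448.43 × 24.00 × 3600 / 10⁶ = 38.74 MJ/m².

38.7 MJ/m²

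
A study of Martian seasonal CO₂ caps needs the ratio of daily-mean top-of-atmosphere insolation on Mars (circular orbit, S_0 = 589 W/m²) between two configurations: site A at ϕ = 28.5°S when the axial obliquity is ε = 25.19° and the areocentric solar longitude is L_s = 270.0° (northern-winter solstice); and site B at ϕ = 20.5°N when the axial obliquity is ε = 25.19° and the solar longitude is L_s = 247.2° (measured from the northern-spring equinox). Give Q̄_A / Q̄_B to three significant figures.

Q̄_A / Q̄_B ≈ 1.74

— Configuration A (ϕ=-28.5°):
sin δ = sin 25.19° × sin 270.0° = -0.42562, so δ = -25.190°.
cos h₀ = −tan(-28.5°) tan(-25.190°) = -0.2554, h₀ = 1.8290 rad.
Bracket: h₀ sin ϕ sin δ + cos ϕ cos δ sin h₀ = 1.8290×-0.47716×-0.42562 + 0.87882×0.90490×0.96684 = 0.371449 + 0.768874 = 1.140323.
Q̄ = (S_0/π) × [bracket] = (589/π) × 1.140323 = 213.79 W/m².
— Configuration B (ϕ=+20.5°):
Solar declination: sin δ = sin ε · sin L_s = sin 25.19° × sin 247.2° = -0.39236, so δ = -23.102°.
cos h₀ = −tan(+20.5°) tan(-23.102°) = 0.1595, h₀ = 1.4106 rad.
Bracket: h₀ sin ϕ sin δ + cos ϕ cos δ sin h₀ = 1.4106×0.35021×-0.39236 + 0.93667×0.91981×0.98720 = -0.193828 + 0.850530 = 0.656702.
Q̄ = (S_0/π) × [bracket] = (589/π) × 0.656702 = 123.12 W/m².
Ratio Q̄_A / Q̄_B = 213.79 / 123.12 = 1.736.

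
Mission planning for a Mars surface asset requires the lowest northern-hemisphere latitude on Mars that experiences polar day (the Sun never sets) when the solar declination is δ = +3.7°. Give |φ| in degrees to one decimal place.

Polar day requires cos H₀ = −tan φ tan δ ≤ −1, i.e. tan φ tan δ ≥ 1.
The boundary is |tan φ| · |tan δ| = 1, so |φ| = 90° − |δ| = 90° − 3.7° = 86.3° in the northern hemisphere.

|φ| = 86.3°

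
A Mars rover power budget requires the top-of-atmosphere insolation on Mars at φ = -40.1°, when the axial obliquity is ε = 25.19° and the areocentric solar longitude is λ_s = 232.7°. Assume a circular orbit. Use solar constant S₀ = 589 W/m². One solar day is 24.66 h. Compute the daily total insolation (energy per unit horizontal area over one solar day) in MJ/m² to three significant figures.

sin δ = sin 25.19° × sin 232.7° = -0.33857, so δ = -19.790°.
cos H₀ = −tan(-40.1°) tan(-19.790°) = -0.3030, H₀ = 1.8786 rad.
Bracket: H₀ sin φ sin δ + cos φ cos δ sin H₀ = 1.8786×-0.64412×-0.33857 + 0.76492×0.94094×0.95299 = 0.409685 + 0.685909 = 1.095594.
Q̄ = (S₀/π) × [bracket] = (589/π) × 1.095594 = 205.41 W/m².
Daily total = Q̄ × 24.66 h × 3600 s/h = 205.41 × 24.66 × 3600 / 10⁶ = 18.24 MJ/m².

18.2 MJ/m²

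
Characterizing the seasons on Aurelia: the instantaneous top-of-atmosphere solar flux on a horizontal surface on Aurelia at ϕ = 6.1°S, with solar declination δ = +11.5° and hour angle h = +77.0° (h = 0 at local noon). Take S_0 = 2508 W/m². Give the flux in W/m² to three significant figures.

497 W/m²

cos θ_z = sin ϕ sin δ + cos ϕ cos δ cos h = -0.021186 + 0.219187 = 0.198001.
Flux = S_0 · cos θ_z = 2508 × 0.198001 = 496.6 W/m².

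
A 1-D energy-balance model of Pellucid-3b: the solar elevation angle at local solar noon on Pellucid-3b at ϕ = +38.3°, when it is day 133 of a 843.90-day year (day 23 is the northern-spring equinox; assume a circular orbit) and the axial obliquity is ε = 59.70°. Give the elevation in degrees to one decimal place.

Solar longitude: L_s = 360° × (133 − 23)/843.90 = 46.925°.
sin δ = sin 59.70° × sin 46.925° = 0.63068, so δ = +39.100°.
At local noon the hour angle is zero, so the zenith angle equals |ϕ − δ| = |+38.3° − (+39.100°)| = 0.800°.
Elevation = 90° − 0.800° = 89.2°.

89.2°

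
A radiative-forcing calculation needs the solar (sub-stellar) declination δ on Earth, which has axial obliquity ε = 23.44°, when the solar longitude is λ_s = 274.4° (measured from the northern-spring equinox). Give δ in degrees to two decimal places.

δ = -23.37°

sin δ = sin ε · sin λ_s = sin 23.44° × sin 274.4° = -0.396616.
δ = arcsin(-0.396616) = -23.37°.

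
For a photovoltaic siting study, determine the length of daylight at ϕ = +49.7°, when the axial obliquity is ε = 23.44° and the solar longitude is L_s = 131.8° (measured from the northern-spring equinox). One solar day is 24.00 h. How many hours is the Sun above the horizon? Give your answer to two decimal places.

14.86 h

Solar declination: sin δ = sin ε · sin L_s = sin 23.44° × sin 131.8° = 0.29654, so δ = +17.250°.
cos h₀ = −tan ϕ · tan δ = −tan(+49.7°) × tan(+17.250°) = -0.3661, so h₀ = 1.9457 rad = 111.48°.
Daylight = 2h₀/(2π) × 24.00 h = (1.9457/π) × 24.00 = 14.86 h.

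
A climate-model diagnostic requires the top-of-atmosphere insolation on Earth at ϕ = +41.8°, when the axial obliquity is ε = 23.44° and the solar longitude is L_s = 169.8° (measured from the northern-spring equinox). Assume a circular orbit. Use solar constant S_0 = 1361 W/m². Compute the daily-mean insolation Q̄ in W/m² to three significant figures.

Q̄ ≈ 355 W/m²

Solar declination: sin δ = sin ε · sin L_s = sin 23.44° × sin 169.8° = 0.07044, so δ = +4.039°.
cos h₀ = −tan(+41.8°) tan(+4.039°) = -0.0631, h₀ = 1.6340 rad.
Bracket: h₀ sin ϕ sin δ + cos ϕ cos δ sin h₀ = 1.6340×0.66653×0.07044 + 0.74548×0.99752×0.99800 = 0.076717 + 0.742144 = 0.818861.
Q̄ = (S_0/π) × [bracket] = (1361/π) × 0.818861 = 354.7 W/m².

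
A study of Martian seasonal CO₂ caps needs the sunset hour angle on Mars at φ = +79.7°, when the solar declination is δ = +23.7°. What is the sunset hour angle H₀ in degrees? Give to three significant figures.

H₀ = 180°

Sunrise equation: cos H₀ = −tan φ · tan δ = -2.4155 ≤ −1, so the Sun never sets (polar day) and H₀ = π.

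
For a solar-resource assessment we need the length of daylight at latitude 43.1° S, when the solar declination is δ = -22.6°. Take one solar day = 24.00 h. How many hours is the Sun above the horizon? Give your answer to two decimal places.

15.06 h

cos h₀ = −tan ϕ · tan δ = −tan(-43.1°) × tan(-22.600°) = -0.3895, so h₀ = 1.9709 rad = 112.93°.
Daylight = 2h₀/(2π) × 24.00 h = (1.9709/π) × 24.00 = 15.06 h.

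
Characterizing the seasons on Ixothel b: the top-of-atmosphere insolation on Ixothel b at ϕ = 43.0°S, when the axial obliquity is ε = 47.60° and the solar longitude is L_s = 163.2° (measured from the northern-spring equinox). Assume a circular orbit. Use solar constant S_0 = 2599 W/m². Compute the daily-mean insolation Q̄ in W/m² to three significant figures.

Solar declination: sin δ = sin ε · sin L_s = sin 47.60° × sin 163.2° = 0.21344, so δ = +12.324°.
cos h₀ = −tan(-43.0°) tan(+12.324°) = 0.2037, h₀ = 1.3656 rad.
Bracket: h₀ sin ϕ sin δ + cos ϕ cos δ sin h₀ = 1.3656×-0.68200×0.21344 + 0.73135×0.97696×0.97903 = -0.198785 + 0.699517 = 0.500732.
Q̄ = (S_0/π) × [bracket] = (2599/π) × 0.500732 = 414.2 W/m².

Q̄ ≈ 414 W/m²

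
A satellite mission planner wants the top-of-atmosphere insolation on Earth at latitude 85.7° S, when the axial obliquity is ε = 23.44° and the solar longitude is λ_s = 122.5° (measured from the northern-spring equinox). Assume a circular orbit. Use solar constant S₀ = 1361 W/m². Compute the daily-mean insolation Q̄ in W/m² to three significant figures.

Q̄ ≈ 0.00 W/m²

Solar declination: sin δ = sin ε · sin λ_s = sin 23.44° × sin 122.5° = 0.33549, so δ = +19.602°.
cos H₀ = −tan(-85.7°) tan(+19.602°) = 4.7364 ≥ 1 ⇒ polar night, H₀ = 0 and Q̄ = 0.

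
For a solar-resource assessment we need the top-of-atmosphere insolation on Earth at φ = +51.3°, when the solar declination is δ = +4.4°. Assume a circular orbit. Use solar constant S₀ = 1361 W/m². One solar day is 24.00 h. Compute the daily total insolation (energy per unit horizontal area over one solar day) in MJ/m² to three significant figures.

27.0 MJ/m²

cos H₀ = −tan(+51.3°) tan(+4.400°) = -0.0960, H₀ = 1.6670 rad.
Bracket: H₀ sin φ sin δ + cos φ cos δ sin H₀ = 1.6670×0.78043×0.07672 + 0.62524×0.99705×0.99538 = 0.099811 + 0.620515 = 0.720326.
Q̄ = (S₀/π) × [bracket] = (1361/π) × 0.720326 = 312.06 W/m².
Daily total = Q̄ × 24.00 h × 3600 s/h = 312.06 × 24.00 × 3600 / 10⁶ = 26.96 MJ/m².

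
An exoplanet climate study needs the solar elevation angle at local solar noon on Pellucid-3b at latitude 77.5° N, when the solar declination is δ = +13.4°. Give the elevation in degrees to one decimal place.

25.9°

At local noon the hour angle is zero, so the zenith angle equals |ϕ − δ| = |+77.5° − (+13.400°)| = 64.100°.
Elevation = 90° − 64.100° = 25.9°.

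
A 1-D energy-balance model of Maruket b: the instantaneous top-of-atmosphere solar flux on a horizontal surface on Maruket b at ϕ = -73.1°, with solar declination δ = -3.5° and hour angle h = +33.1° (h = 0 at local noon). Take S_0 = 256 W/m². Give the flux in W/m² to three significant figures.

77.2 W/m²

cos θ_z = sin ϕ sin δ + cos ϕ cos δ cos h = 0.058412 + 0.243072 = 0.301484.
Flux = S_0 · cos θ_z = 256 × 0.301484 = 77.18 W/m².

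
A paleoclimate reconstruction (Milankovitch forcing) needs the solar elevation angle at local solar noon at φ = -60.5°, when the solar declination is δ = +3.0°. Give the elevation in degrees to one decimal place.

26.5°

At local noon the hour angle is zero, so the zenith angle equals |φ − δ| = |-60.5° − (+3.000°)| = 63.500°.
Elevation = 90° − 63.500° = 26.5°.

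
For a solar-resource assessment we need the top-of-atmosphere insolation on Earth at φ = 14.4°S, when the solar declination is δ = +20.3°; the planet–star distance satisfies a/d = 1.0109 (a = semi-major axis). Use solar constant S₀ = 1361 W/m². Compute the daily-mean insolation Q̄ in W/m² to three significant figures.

Q̄ ≈ 344 W/m²

cos H₀ = −tan(-14.4°) tan(+20.300°) = 0.0950, H₀ = 1.4757 rad.
Bracket: H₀ sin φ sin δ + cos φ cos δ sin H₀ = 1.4757×-0.24869×0.34694 + 0.96858×0.93789×0.99548 = -0.127324 + 0.904315 = 0.776991.
Inverse-square distance factor (a/d)² = 1.0109² = 1.021919.
Q̄ = (S₀/π) × 1.021919 × [bracket] = (1361/π) × 1.021919 × 0.776991 = 344.0 W/m².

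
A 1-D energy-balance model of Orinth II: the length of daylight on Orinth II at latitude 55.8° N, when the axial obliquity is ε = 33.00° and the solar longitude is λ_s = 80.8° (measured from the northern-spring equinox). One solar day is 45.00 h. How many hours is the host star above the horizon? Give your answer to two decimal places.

Solar declination: sin δ = sin ε · sin λ_s = sin 33.00° × sin 80.8° = 0.53763, so δ = +32.523°.
cos H₀ = −tan φ · tan δ = −tan(+55.8°) × tan(+32.523°) = -0.9382, so H₀ = 2.7883 rad = 159.76°.
Daylight = 2H₀/(2π) × 45.00 h = (2.7883/π) × 45.00 = 39.94 h.

39.94 h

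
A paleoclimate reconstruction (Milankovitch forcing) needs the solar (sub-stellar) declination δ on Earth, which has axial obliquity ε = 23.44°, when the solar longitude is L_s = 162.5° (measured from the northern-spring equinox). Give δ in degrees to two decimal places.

sin δ = sin ε · sin L_s = sin 23.44° × sin 162.5° = 0.119617.
δ = arcsin(0.119617) = +6.87°.

δ = +6.87°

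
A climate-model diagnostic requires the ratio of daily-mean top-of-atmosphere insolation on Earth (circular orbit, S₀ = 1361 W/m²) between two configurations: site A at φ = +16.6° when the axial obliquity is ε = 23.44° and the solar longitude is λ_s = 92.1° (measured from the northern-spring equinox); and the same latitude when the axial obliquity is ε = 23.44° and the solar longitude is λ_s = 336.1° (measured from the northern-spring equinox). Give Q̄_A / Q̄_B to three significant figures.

Q̄_A / Q̄_B ≈ 1.22

— Configuration A (φ=+16.6°):
Solar declination: sin δ = sin ε · sin λ_s = sin 23.44° × sin 92.1° = 0.39752, so δ = +23.423°.
cos H₀ = −tan(+16.6°) tan(+23.423°) = -0.1291, H₀ = 1.7003 rad.
Bracket: H₀ sin φ sin δ + cos φ cos δ sin H₀ = 1.7003×0.28569×0.39752 + 0.95832×0.91759×0.99163 = 0.193099 + 0.871985 = 1.065084.
Q̄ = (S₀/π) × [bracket] = (1361/π) × 1.065084 = 461.42 W/m².
— Configuration B (φ=+16.6°):
Solar declination: sin δ = sin ε · sin λ_s = sin 23.44° × sin 336.1° = -0.16116, so δ = -9.274°.
cos H₀ = −tan(+16.6°) tan(-9.274°) = 0.0487, H₀ = 1.5221 rad.
Bracket: H₀ sin φ sin δ + cos φ cos δ sin H₀ = 1.5221×0.28569×-0.16116 + 0.95832×0.98693×0.99881 = -0.070080 + 0.944669 = 0.874589.
Q̄ = (S₀/π) × [bracket] = (1361/π) × 0.874589 = 378.89 W/m².
Ratio Q̄_A / Q̄_B = 461.42 / 378.89 = 1.218.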